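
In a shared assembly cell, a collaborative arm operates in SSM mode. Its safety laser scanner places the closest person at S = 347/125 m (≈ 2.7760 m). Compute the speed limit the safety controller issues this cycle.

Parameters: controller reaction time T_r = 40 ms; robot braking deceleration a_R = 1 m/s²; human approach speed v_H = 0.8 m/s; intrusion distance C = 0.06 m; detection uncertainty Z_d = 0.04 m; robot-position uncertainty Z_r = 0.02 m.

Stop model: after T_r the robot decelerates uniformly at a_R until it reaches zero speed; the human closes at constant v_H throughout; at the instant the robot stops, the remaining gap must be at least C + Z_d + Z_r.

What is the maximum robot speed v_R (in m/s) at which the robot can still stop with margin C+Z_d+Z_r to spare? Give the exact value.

at the boundary: (1/2)·v² + (21/25)·v + (-328/125) = 0
  disc = (21/25)² − 4·(1/2)·(-328/125) = 3721/625 ; √disc = 61/25
  v_R = (−(21/25) + 61/25) / (2·(1/2)) = 8/5 m/s
check:
stop time T_s = (8/5)/1 = 1.6000 s
robot covers v_R·T_r = 1.6000·0.0400 = 0.0640 m before braking
robot covers 1.6000·1.6000 − ½·1.0000·1.6000² = 1.2800 m while stopping
human closes 0.8000·1.6400 = 1.3120 m
C+Z_d+Z_r = 0.0600+0.0400+0.0200 = 0.1200 m
sum ≈ 0.0640+1.2800+1.3120+0.1200 ≈ 2.7760 m = S ✓

v_R_max = 8/5 m/s = 1.6000 m/s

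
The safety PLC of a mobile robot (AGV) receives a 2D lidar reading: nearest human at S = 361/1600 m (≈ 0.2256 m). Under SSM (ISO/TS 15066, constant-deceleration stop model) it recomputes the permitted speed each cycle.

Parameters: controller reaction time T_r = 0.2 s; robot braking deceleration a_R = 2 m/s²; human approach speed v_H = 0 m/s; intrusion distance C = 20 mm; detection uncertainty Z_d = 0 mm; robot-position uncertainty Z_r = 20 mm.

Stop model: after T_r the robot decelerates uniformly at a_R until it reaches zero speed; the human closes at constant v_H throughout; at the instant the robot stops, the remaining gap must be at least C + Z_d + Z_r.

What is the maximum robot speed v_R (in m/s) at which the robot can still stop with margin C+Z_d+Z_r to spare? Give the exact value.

v_R_max = 11/20 m/s = 0.5500 m/s

collect terms ⇒ (1/4)·v_R² + (1/5)·v_R + (-297/1600) = 0
  disc = (1/5)² − 4·(1/4)·(-297/1600) = 361/1600 ; √disc = 19/40
  v_R = (−(1/5) + 19/40) / (2·(1/4)) = 11/20 m/s
check:
T_s = v_R/a_R = (11/20)/2 = 0.2750 s
robot covers v_R·T_r = 0.5500·0.2000 = 0.1100 m before braking
braking distance = 0.5500²/(2·2.0000) = 0.0756 m
human over T_r+T_s: 0.0000·(0.2000+0.2750) = 0.0000 m
margins: 0.0200+0.0000+0.0200 = 0.0400 m
sum ≈ 0.1100+0.0756+0.0000+0.0400 ≈ 0.2256 m = S ✓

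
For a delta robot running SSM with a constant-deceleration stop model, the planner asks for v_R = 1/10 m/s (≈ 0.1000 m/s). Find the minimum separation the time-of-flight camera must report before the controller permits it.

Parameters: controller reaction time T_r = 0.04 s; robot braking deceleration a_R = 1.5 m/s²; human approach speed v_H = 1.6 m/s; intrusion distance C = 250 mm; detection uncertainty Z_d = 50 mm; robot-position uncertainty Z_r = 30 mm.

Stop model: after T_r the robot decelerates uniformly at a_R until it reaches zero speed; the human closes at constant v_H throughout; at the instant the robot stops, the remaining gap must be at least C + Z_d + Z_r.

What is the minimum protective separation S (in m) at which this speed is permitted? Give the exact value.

T_s = v_R/a_R = (1/10)/(3/2) = 0.0667 s
robot covers v_R·T_r = 0.1000·0.0400 = 0.0040 m before braking
braking distance = 0.1000²/(2·1.5000) = 0.0033 m
person approaches 1.6000·(0.0400+0.0667) = 0.1707 m
margins: 0.2500+0.0500+0.0300 = 0.3300 m
S_min ≈ 0.0040+0.0033+0.1707+0.3300  ⇒  S_min = 127/250 m

S_min = 127/250 m = 0.5080 m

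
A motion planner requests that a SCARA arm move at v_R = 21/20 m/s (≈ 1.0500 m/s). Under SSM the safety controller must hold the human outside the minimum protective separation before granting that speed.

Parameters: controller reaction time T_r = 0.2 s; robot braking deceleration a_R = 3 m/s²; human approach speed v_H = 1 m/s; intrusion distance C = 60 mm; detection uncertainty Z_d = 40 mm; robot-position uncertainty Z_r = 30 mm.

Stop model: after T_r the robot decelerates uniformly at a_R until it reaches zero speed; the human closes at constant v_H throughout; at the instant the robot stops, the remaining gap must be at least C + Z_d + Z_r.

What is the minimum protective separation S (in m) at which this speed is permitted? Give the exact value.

stop time T_s = (21/20)/3 = 0.3500 s
reaction-phase robot travel = 1.0500·0.2000 = 0.2100 m
robot covers 1.0500·0.3500 − ½·3.0000·0.3500² = 0.1837 m while stopping
human over T_r+T_s: 1.0000·(0.2000+0.3500) = 0.5500 m
margins: 0.0600+0.0400+0.0300 = 0.1300 m
S_min ≈ 0.2100+0.1837+0.5500+0.1300  ⇒  S_min = 859/800 m

S_min = 859/800 m = 1.0737 m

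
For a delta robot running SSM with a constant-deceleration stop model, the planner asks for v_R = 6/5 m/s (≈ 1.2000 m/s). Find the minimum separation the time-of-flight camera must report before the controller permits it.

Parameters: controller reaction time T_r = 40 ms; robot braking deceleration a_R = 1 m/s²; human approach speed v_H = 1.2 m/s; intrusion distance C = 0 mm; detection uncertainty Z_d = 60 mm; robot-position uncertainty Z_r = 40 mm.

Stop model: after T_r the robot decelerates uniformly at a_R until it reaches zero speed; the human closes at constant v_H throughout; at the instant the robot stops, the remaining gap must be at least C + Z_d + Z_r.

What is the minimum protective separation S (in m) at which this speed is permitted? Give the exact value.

S_min = 589/250 m = 2.3560 m

stop time T_s = (6/5)/1 = 1.2000 s
reaction-phase robot travel = 1.2000·0.0400 = 0.0480 m
braking distance = 1.2000²/(2·1.0000) = 0.7200 m
human closes 1.2000·1.2400 = 1.4880 m
C+Z_d+Z_r = 0.0000+0.0600+0.0400 = 0.1000 m
S_min ≈ 0.0480+0.7200+1.4880+0.1000  ⇒  S_min = 589/250 m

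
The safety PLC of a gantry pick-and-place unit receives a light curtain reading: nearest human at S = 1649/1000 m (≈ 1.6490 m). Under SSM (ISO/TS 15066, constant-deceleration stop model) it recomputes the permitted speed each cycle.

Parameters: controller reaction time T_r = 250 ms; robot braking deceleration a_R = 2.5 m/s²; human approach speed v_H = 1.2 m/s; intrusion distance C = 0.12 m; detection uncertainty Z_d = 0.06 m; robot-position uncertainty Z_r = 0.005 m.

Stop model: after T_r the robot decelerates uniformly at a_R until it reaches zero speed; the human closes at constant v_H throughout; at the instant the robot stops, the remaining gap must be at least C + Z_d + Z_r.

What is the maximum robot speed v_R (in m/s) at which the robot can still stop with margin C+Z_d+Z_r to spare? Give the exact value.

v_R_max = 6/5 m/s = 1.2000 m/s

quadratic (1/5)·v² + (73/100)·v + (-291/250) = 0
  disc = (73/100)² − 4·(1/5)·(-291/250) = 14641/10000 ; √disc = 121/100
  v_R = (−(73/100) + 121/100) / (2·(1/5)) = 6/5 m/s
check:
stop time T_s = (6/5)/(5/2) = 0.4800 s
reaction-phase robot travel = 1.2000·0.2500 = 0.3000 m
robot under decel: 1.2000²/(2·2.5000) = 0.2880 m
person approaches 1.2000·(0.2500+0.4800) = 0.8760 m
C+Z_d+Z_r = 0.1200+0.0600+0.0050 = 0.1850 m
sum ≈ 0.3000+0.2880+0.8760+0.1850 ≈ 1.6490 m = S ✓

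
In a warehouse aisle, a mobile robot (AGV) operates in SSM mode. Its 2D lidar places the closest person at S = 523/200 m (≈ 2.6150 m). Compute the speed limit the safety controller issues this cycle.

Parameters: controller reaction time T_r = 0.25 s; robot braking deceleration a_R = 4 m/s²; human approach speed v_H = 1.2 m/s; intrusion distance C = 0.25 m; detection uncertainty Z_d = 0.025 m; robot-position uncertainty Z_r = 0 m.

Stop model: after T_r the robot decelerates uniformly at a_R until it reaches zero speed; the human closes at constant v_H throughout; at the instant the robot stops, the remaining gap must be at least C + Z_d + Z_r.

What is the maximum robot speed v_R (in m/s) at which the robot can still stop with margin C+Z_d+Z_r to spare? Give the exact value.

collect terms ⇒ (1/8)·v_R² + (11/20)·v_R + (-51/25) = 0
  disc = (11/20)² − 4·(1/8)·(-51/25) = 529/400 ; √disc = 23/20
  v_R = (−(11/20) + 23/20) / (2·(1/8)) = 12/5 m/s
check:
stop time T_s = (12/5)/4 = 0.6000 s
robot covers v_R·T_r = 2.4000·0.2500 = 0.6000 m before braking
robot covers 2.4000·0.6000 − ½·4.0000·0.6000² = 0.7200 m while stopping
human over T_r+T_s: 1.2000·(0.2500+0.6000) = 1.0200 m
C+Z_d+Z_r = 0.2500+0.0250+0.0000 = 0.2750 m
sum ≈ 0.6000+0.7200+1.0200+0.2750 ≈ 2.6150 m = S ✓

v_R_max = 12/5 m/s = 2.4000 m/s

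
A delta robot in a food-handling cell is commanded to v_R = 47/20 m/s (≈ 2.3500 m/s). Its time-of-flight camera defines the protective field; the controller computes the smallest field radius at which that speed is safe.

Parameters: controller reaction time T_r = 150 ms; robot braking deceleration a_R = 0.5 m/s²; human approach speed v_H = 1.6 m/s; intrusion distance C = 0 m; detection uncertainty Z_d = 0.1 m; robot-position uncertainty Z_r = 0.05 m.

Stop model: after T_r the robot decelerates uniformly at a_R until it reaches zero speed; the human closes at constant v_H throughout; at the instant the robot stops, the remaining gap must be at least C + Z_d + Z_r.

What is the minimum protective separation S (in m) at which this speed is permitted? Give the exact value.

S_min = 2757/200 m = 13.7850 m

stop time T_s = (47/20)/(1/2) = 4.7000 s
robot covers v_R·T_r = 2.3500·0.1500 = 0.3525 m before braking
robot covers 2.3500·4.7000 − ½·0.5000·4.7000² = 5.5225 m while stopping
person approaches 1.6000·(0.1500+4.7000) = 7.7600 m
C+Z_d+Z_r = 0.0000+0.1000+0.0500 = 0.1500 m
S_min ≈ 0.3525+5.5225+7.7600+0.1500  ⇒  S_min = 2757/200 m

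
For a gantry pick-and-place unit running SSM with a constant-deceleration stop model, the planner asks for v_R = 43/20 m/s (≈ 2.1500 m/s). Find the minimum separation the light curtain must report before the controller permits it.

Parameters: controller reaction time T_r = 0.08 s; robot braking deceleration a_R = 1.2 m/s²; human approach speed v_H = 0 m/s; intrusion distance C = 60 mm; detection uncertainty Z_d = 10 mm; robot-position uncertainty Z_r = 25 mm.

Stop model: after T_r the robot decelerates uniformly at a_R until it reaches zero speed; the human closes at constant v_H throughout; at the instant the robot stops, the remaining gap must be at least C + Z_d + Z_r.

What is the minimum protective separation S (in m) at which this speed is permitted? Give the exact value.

T_s = v_R/a_R = (43/20)/(6/5) = 1.7917 s
reaction-phase robot travel = 2.1500·0.0800 = 0.1720 m
braking distance = 2.1500²/(2·1.2000) = 1.9260 m
human closes 0.0000·1.8717 = 0.0000 m
margins: 0.0600+0.0100+0.0250 = 0.0950 m
S_min ≈ 0.1720+1.9260+0.0000+0.0950  ⇒  S_min = 52633/24000 m

S_min = 52633/24000 m = 2.1930 m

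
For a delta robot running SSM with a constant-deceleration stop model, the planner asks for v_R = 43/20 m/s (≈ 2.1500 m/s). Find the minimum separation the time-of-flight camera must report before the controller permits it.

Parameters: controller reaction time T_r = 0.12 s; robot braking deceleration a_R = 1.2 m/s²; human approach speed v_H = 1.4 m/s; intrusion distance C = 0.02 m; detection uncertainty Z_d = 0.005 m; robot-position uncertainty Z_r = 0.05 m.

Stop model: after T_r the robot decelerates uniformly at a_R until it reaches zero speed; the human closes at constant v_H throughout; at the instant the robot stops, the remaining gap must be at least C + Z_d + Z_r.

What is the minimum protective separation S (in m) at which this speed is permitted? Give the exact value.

stop time T_s = (43/20)/(6/5) = 1.7917 s
robot covers v_R·T_r = 2.1500·0.1200 = 0.2580 m before braking
robot under decel: 2.1500²/(2·1.2000) = 1.9260 m
person approaches 1.4000·(0.1200+1.7917) = 2.6763 m
C+Z_d+Z_r = 0.0200+0.0050+0.0500 = 0.0750 m
S_min ≈ 0.2580+1.9260+2.6763+0.0750  ⇒  S_min = 39483/8000 m

S_min = 39483/8000 m = 4.9354 m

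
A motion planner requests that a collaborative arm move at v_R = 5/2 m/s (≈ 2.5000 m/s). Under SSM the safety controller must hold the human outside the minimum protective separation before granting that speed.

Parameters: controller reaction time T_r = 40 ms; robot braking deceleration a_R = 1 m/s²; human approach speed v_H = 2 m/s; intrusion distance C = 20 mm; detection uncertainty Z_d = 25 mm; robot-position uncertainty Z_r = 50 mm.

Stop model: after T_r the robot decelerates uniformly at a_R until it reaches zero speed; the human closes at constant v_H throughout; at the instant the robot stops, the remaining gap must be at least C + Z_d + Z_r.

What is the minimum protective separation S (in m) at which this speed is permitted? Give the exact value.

T_s = v_R/a_R = (5/2)/1 = 2.5000 s
reaction-phase robot travel = 2.5000·0.0400 = 0.1000 m
braking distance = 2.5000²/(2·1.0000) = 3.1250 m
person approaches 2.0000·(0.0400+2.5000) = 5.0800 m
margins: 0.0200+0.0250+0.0500 = 0.0950 m
S_min ≈ 0.1000+3.1250+5.0800+0.0950  ⇒  S_min = 42/5 m

S_min = 42/5 m = 8.4000 m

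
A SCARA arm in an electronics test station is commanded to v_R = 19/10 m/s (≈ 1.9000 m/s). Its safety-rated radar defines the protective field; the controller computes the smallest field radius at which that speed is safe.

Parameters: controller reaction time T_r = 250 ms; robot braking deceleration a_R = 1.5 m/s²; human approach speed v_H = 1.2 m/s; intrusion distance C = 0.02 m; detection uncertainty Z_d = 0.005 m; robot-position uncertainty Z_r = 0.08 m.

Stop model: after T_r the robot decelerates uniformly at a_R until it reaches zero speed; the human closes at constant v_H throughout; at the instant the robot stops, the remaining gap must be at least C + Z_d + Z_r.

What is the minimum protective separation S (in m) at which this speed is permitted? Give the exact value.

S_min = 1081/300 m = 3.6033 m

braking lasts T_s = (19/10)/(3/2) = 1.2667 s
robot in T_r: 1.9000·0.2500 = 0.4750 m
robot under decel: 1.9000²/(2·1.5000) = 1.2033 m
person approaches 1.2000·(0.2500+1.2667) = 1.8200 m
C+Z_d+Z_r = 0.0200+0.0050+0.0800 = 0.1050 m
S_min ≈ 0.4750+1.2033+1.8200+0.1050  ⇒  S_min = 1081/300 m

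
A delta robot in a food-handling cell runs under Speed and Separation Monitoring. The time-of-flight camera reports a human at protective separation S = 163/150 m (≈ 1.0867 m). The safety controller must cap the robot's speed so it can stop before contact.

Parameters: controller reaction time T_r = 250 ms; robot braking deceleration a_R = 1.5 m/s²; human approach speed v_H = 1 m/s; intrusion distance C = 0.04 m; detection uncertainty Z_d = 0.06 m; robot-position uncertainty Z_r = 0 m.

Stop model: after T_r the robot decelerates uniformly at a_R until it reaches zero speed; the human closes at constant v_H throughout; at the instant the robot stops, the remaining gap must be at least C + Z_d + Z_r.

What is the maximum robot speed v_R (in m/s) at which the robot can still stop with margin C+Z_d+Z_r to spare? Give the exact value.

quadratic (1/3)·v² + (11/12)·v + (-221/300) = 0
  disc = (11/12)² − 4·(1/3)·(-221/300) = 729/400 ; √disc = 27/20
  v_R = (−(11/12) + 27/20) / (2·(1/3)) = 13/20 m/s
check:
stop time T_s = (13/20)/(3/2) = 0.4333 s
reaction-phase robot travel = 0.6500·0.2500 = 0.1625 m
robot covers 0.6500·0.4333 − ½·1.5000·0.4333² = 0.1408 m while stopping
person approaches 1.0000·(0.2500+0.4333) = 0.6833 m
margins: 0.0400+0.0600+0.0000 = 0.1000 m
sum ≈ 0.1625+0.1408+0.6833+0.1000 ≈ 1.0867 m = S ✓

v_R_max = 13/20 m/s = 0.6500 m/s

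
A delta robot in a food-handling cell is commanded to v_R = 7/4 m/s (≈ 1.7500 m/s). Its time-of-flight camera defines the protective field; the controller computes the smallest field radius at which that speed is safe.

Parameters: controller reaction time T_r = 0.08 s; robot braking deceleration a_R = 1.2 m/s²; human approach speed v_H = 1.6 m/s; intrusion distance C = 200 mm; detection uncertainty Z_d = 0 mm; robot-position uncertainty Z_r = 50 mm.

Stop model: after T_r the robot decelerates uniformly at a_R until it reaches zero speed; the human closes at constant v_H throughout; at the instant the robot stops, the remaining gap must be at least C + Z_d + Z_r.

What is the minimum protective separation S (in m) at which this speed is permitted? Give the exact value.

braking lasts T_s = (7/4)/(6/5) = 1.4583 s
robot covers v_R·T_r = 1.7500·0.0800 = 0.1400 m before braking
braking distance = 1.7500²/(2·1.2000) = 1.2760 m
person approaches 1.6000·(0.0800+1.4583) = 2.4613 m
margins: 0.2000+0.0000+0.0500 = 0.2500 m
S_min ≈ 0.1400+1.2760+2.4613+0.2500  ⇒  S_min = 33019/8000 m

S_min = 33019/8000 m = 4.1274 m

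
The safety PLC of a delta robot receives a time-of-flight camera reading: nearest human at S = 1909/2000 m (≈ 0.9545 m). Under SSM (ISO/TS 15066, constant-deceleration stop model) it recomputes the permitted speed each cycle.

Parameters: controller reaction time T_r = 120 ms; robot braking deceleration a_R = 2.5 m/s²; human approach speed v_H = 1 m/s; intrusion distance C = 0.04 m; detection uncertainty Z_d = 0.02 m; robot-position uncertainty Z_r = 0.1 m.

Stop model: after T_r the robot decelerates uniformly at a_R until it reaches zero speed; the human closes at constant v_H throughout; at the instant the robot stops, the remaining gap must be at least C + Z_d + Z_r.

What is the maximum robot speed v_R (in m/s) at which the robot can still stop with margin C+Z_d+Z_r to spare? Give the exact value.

collect terms ⇒ (1/5)·v_R² + (13/25)·v_R + (-1349/2000) = 0
  disc = (13/25)² − 4·(1/5)·(-1349/2000) = 81/100 ; √disc = 9/10
  v_R = (−(13/25) + 9/10) / (2·(1/5)) = 19/20 m/s
check:
T_s = v_R/a_R = (19/20)/(5/2) = 0.3800 s
robot covers v_R·T_r = 0.9500·0.1200 = 0.1140 m before braking
robot under decel: 0.9500²/(2·2.5000) = 0.1805 m
human closes 1.0000·0.5000 = 0.5000 m
residual clearance needed = 0.0400+0.0200+0.1000 = 0.1600 m
sum ≈ 0.1140+0.1805+0.5000+0.1600 ≈ 0.9545 m = S ✓

v_R_max = 19/20 m/s = 0.9500 m/s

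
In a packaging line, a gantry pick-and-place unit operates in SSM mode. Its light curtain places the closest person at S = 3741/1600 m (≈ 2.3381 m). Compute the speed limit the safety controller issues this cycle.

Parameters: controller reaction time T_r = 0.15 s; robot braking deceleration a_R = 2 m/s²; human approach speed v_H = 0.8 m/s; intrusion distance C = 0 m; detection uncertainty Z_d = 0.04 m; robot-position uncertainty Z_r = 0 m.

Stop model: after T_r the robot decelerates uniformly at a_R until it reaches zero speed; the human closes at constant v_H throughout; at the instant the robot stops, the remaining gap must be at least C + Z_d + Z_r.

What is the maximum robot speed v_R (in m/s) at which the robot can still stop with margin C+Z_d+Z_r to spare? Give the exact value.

v_R_max = 41/20 m/s = 2.0500 m/s

collect terms ⇒ (1/4)·v_R² + (11/20)·v_R + (-697/320) = 0
  disc = (11/20)² − 4·(1/4)·(-697/320) = 3969/1600 ; √disc = 63/40
  v_R = (−(11/20) + 63/40) / (2·(1/4)) = 41/20 m/s
check:
T_s = v_R/a_R = (41/20)/2 = 1.0250 s
robot in T_r: 2.0500·0.1500 = 0.3075 m
braking distance = 2.0500²/(2·2.0000) = 1.0506 m
person approaches 0.8000·(0.1500+1.0250) = 0.9400 m
residual clearance needed = 0.0000+0.0400+0.0000 = 0.0400 m
sum ≈ 0.3075+1.0506+0.9400+0.0400 ≈ 2.3381 m = S ✓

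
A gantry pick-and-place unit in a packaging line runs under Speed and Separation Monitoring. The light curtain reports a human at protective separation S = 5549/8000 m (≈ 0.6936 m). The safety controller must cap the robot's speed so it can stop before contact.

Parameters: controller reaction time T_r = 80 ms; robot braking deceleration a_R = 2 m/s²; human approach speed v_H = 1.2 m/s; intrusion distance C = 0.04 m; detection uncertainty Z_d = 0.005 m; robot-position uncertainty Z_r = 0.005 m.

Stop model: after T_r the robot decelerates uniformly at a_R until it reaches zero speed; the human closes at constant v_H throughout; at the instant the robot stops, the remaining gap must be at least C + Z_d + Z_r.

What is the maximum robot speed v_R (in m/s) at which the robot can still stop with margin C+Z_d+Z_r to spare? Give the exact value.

at the boundary: (1/4)·v² + (17/25)·v + (-4381/8000) = 0
  disc = (17/25)² − 4·(1/4)·(-4381/8000) = 40401/40000 ; √disc = 201/200
  v_R = (−(17/25) + 201/200) / (2·(1/4)) = 13/20 m/s
check:
T_s = v_R/a_R = (13/20)/2 = 0.3250 s
robot covers v_R·T_r = 0.6500·0.0800 = 0.0520 m before braking
robot under decel: 0.6500²/(2·2.0000) = 0.1056 m
human over T_r+T_s: 1.2000·(0.0800+0.3250) = 0.4860 m
C+Z_d+Z_r = 0.0400+0.0050+0.0050 = 0.0500 m
sum ≈ 0.0520+0.1056+0.4860+0.0500 ≈ 0.6936 m = S ✓

v_R_max = 13/20 m/s = 0.6500 m/s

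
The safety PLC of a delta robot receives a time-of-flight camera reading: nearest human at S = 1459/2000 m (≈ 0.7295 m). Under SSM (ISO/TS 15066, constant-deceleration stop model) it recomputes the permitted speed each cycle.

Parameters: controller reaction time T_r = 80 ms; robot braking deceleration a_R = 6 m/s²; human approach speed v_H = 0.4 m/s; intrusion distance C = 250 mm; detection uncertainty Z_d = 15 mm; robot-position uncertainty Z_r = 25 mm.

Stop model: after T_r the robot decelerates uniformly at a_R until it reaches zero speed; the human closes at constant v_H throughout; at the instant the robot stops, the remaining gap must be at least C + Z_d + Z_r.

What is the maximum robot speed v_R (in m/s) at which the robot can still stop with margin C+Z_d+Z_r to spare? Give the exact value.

collect terms ⇒ (1/12)·v_R² + (11/75)·v_R + (-163/400) = 0
  disc = (11/75)² − 4·(1/12)·(-163/400) = 14161/90000 ; √disc = 119/300
  v_R = (−(11/75) + 119/300) / (2·(1/12)) = 3/2 m/s
check:
T_s = v_R/a_R = (3/2)/6 = 0.2500 s
robot covers v_R·T_r = 1.5000·0.0800 = 0.1200 m before braking
robot under decel: 1.5000²/(2·6.0000) = 0.1875 m
person approaches 0.4000·(0.0800+0.2500) = 0.1320 m
C+Z_d+Z_r = 0.2500+0.0150+0.0250 = 0.2900 m
sum ≈ 0.1200+0.1875+0.1320+0.2900 ≈ 0.7295 m = S ✓

v_R_max = 3/2 m/s = 1.5000 m/s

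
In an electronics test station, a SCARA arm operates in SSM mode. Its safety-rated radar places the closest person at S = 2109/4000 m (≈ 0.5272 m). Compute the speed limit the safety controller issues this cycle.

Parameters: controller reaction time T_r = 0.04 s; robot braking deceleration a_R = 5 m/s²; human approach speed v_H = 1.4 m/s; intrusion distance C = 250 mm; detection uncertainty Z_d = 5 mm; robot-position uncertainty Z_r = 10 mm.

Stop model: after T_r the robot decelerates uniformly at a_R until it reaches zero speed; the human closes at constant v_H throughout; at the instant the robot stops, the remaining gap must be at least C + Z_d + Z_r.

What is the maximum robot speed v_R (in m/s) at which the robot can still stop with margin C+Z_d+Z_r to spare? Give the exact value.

at the boundary: (1/10)·v² + (8/25)·v + (-33/160) = 0
  disc = (8/25)² − 4·(1/10)·(-33/160) = 1849/10000 ; √disc = 43/100
  v_R = (−(8/25) + 43/100) / (2·(1/10)) = 11/20 m/s
check:
braking lasts T_s = (11/20)/5 = 0.1100 s
robot covers v_R·T_r = 0.5500·0.0400 = 0.0220 m before braking
robot covers 0.5500·0.1100 − ½·5.0000·0.1100² = 0.0302 m while stopping
person approaches 1.4000·(0.0400+0.1100) = 0.2100 m
margins: 0.2500+0.0050+0.0100 = 0.2650 m
sum ≈ 0.0220+0.0302+0.2100+0.2650 ≈ 0.5272 m = S ✓

v_R_max = 11/20 m/s = 0.5500 m/s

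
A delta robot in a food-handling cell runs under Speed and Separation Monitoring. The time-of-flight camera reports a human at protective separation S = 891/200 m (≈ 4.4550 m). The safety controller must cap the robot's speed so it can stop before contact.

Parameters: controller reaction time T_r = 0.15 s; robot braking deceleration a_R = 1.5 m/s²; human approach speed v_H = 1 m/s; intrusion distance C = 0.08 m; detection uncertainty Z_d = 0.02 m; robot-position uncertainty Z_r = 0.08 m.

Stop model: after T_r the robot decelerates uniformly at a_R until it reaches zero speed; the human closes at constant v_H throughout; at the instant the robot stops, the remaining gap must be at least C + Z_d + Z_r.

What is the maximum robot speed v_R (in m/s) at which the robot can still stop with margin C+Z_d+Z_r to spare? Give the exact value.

quadratic (1/3)·v² + (49/60)·v + (-33/8) = 0
  disc = (49/60)² − 4·(1/3)·(-33/8) = 22201/3600 ; √disc = 149/60
  v_R = (−(49/60) + 149/60) / (2·(1/3)) = 5/2 m/s
check:
braking lasts T_s = (5/2)/(3/2) = 1.6667 s
robot covers v_R·T_r = 2.5000·0.1500 = 0.3750 m before braking
robot under decel: 2.5000²/(2·1.5000) = 2.0833 m
human closes 1.0000·1.8167 = 1.8167 m
residual clearance needed = 0.0800+0.0200+0.0800 = 0.1800 m
sum ≈ 0.3750+2.0833+1.8167+0.1800 ≈ 4.4550 m = S ✓

v_R_max = 5/2 m/s = 2.5000 m/s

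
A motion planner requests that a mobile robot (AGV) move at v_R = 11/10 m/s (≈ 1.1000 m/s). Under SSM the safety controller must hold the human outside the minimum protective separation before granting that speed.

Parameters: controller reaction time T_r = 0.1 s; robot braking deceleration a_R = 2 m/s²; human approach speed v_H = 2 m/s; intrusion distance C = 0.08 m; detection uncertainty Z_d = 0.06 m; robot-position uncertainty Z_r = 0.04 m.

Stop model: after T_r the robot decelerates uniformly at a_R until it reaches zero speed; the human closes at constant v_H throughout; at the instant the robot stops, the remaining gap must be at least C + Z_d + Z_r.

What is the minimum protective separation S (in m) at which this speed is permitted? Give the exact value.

T_s = v_R/a_R = (11/10)/2 = 0.5500 s
robot in T_r: 1.1000·0.1000 = 0.1100 m
robot covers 1.1000·0.5500 − ½·2.0000·0.5500² = 0.3025 m while stopping
human closes 2.0000·0.6500 = 1.3000 m
residual clearance needed = 0.0800+0.0600+0.0400 = 0.1800 m
S_min ≈ 0.1100+0.3025+1.3000+0.1800  ⇒  S_min = 757/400 m

S_min = 757/400 m = 1.8925 m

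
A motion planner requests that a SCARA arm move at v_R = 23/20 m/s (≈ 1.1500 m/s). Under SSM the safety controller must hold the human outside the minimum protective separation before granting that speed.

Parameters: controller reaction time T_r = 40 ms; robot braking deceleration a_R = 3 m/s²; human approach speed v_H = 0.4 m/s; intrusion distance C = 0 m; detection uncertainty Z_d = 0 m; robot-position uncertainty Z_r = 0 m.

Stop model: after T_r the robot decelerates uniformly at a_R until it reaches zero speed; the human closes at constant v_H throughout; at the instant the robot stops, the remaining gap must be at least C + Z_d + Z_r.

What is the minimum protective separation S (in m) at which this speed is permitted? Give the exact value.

T_s = v_R/a_R = (23/20)/3 = 0.3833 s
robot in T_r: 1.1500·0.0400 = 0.0460 m
braking distance = 1.1500²/(2·3.0000) = 0.2204 m
human closes 0.4000·0.4233 = 0.1693 m
residual clearance needed = 0.0000+0.0000+0.0000 = 0.0000 m
S_min ≈ 0.0460+0.2204+0.1693+0.0000  ⇒  S_min = 1743/4000 m

S_min = 1743/4000 m = 0.4358 m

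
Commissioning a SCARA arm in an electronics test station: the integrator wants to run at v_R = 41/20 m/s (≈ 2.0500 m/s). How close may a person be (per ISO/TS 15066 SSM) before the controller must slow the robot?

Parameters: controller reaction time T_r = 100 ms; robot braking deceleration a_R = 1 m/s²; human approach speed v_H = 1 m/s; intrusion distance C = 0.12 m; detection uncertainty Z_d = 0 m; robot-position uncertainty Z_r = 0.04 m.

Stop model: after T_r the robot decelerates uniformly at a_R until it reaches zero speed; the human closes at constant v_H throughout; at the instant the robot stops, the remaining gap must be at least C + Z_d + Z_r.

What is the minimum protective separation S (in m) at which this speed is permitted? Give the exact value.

T_s = v_R/a_R = (41/20)/1 = 2.0500 s
robot covers v_R·T_r = 2.0500·0.1000 = 0.2050 m before braking
braking distance = 2.0500²/(2·1.0000) = 2.1012 m
human closes 1.0000·2.1500 = 2.1500 m
C+Z_d+Z_r = 0.1200+0.0000+0.0400 = 0.1600 m
S_min ≈ 0.2050+2.1012+2.1500+0.1600  ⇒  S_min = 3693/800 m

S_min = 3693/800 m = 4.6162 m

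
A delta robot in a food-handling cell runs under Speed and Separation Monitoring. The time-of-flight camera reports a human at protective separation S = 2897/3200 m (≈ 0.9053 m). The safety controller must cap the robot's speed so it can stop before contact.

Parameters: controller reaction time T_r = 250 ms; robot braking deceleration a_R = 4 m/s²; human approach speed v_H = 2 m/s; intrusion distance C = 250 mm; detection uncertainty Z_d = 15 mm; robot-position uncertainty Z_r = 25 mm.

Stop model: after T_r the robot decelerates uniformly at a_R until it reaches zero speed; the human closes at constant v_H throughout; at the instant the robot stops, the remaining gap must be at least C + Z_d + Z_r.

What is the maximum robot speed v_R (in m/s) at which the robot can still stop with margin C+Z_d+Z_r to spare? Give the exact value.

quadratic (1/8)·v² + (3/4)·v + (-369/3200) = 0
  disc = (3/4)² − 4·(1/8)·(-369/3200) = 3969/6400 ; √disc = 63/80
  v_R = (−(3/4) + 63/80) / (2·(1/8)) = 3/20 m/s
check:
T_s = v_R/a_R = (3/20)/4 = 0.0375 s
reaction-phase robot travel = 0.1500·0.2500 = 0.0375 m
robot covers 0.1500·0.0375 − ½·4.0000·0.0375² = 0.0028 m while stopping
human closes 2.0000·0.2875 = 0.5750 m
residual clearance needed = 0.2500+0.0150+0.0250 = 0.2900 m
sum ≈ 0.0375+0.0028+0.5750+0.2900 ≈ 0.9053 m = S ✓

v_R_max = 3/20 m/s = 0.1500 m/s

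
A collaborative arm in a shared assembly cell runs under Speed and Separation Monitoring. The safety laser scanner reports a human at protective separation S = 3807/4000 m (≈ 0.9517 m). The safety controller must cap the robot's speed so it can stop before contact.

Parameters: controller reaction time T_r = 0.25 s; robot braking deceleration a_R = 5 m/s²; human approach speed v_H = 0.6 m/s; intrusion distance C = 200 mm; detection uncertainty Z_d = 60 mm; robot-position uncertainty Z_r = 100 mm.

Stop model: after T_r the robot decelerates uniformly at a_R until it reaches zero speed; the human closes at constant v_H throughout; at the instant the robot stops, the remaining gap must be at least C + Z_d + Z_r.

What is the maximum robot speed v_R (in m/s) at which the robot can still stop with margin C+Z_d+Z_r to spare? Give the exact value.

v_R_max = 19/20 m/s = 0.9500 m/s

quadratic (1/10)·v² + (37/100)·v + (-1767/4000) = 0
  disc = (37/100)² − 4·(1/10)·(-1767/4000) = 196/625 ; √disc = 14/25
  v_R = (−(37/100) + 14/25) / (2·(1/10)) = 19/20 m/s
check:
braking lasts T_s = (19/20)/5 = 0.1900 s
reaction-phase robot travel = 0.9500·0.2500 = 0.2375 m
braking distance = 0.9500²/(2·5.0000) = 0.0902 m
human over T_r+T_s: 0.6000·(0.2500+0.1900) = 0.2640 m
margins: 0.2000+0.0600+0.1000 = 0.3600 m
sum ≈ 0.2375+0.0902+0.2640+0.3600 ≈ 0.9517 m = S ✓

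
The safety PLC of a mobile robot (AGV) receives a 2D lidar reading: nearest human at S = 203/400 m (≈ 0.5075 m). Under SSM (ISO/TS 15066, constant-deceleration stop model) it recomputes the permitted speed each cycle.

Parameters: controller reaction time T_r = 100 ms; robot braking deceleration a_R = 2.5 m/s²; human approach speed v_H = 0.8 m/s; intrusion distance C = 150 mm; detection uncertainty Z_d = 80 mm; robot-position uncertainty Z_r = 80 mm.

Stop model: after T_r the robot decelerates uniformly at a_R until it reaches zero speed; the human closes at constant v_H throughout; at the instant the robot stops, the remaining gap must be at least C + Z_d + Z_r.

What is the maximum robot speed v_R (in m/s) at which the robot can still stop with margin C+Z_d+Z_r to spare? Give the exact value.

v_R_max = 1/4 m/s = 0.2500 m/s

quadratic (1/5)·v² + (21/50)·v + (-47/400) = 0
  disc = (21/50)² − 4·(1/5)·(-47/400) = 169/625 ; √disc = 13/25
  v_R = (−(21/50) + 13/25) / (2·(1/5)) = 1/4 m/s
check:
braking lasts T_s = (1/4)/(5/2) = 0.1000 s
reaction-phase robot travel = 0.2500·0.1000 = 0.0250 m
braking distance = 0.2500²/(2·2.5000) = 0.0125 m
human over T_r+T_s: 0.8000·(0.1000+0.1000) = 0.1600 m
margins: 0.1500+0.0800+0.0800 = 0.3100 m
sum ≈ 0.0250+0.0125+0.1600+0.3100 ≈ 0.5075 m = S ✓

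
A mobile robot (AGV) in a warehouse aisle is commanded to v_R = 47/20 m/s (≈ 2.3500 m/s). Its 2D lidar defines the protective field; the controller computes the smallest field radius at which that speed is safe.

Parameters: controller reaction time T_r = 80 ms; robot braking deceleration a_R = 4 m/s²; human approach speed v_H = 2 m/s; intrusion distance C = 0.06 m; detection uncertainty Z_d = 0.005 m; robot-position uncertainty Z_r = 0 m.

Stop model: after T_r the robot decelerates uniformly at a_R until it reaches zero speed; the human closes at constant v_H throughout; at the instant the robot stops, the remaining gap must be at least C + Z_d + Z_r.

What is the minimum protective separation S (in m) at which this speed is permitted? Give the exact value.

S_min = 36453/16000 m = 2.2783 m

braking lasts T_s = (47/20)/4 = 0.5875 s
reaction-phase robot travel = 2.3500·0.0800 = 0.1880 m
braking distance = 2.3500²/(2·4.0000) = 0.6903 m
human over T_r+T_s: 2.0000·(0.0800+0.5875) = 1.3350 m
C+Z_d+Z_r = 0.0600+0.0050+0.0000 = 0.0650 m
S_min ≈ 0.1880+0.6903+1.3350+0.0650  ⇒  S_min = 36453/16000 m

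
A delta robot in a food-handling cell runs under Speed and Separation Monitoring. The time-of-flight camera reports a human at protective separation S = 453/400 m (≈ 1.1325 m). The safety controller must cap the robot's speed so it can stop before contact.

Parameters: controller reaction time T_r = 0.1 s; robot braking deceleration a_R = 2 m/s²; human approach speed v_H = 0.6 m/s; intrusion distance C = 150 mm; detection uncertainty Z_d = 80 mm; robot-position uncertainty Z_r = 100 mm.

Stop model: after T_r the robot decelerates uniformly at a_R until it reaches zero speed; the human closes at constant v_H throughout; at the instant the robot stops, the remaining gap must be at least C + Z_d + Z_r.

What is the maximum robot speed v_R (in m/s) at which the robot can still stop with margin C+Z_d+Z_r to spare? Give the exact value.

v_R_max = 11/10 m/s = 1.1000 m/s

at the boundary: (1/4)·v² + (2/5)·v + (-297/400) = 0
  disc = (2/5)² − 4·(1/4)·(-297/400) = 361/400 ; √disc = 19/20
  v_R = (−(2/5) + 19/20) / (2·(1/4)) = 11/10 m/s
check:
braking lasts T_s = (11/10)/2 = 0.5500 s
reaction-phase robot travel = 1.1000·0.1000 = 0.1100 m
robot under decel: 1.1000²/(2·2.0000) = 0.3025 m
human closes 0.6000·0.6500 = 0.3900 m
residual clearance needed = 0.1500+0.0800+0.1000 = 0.3300 m
sum ≈ 0.1100+0.3025+0.3900+0.3300 ≈ 1.1325 m = S ✓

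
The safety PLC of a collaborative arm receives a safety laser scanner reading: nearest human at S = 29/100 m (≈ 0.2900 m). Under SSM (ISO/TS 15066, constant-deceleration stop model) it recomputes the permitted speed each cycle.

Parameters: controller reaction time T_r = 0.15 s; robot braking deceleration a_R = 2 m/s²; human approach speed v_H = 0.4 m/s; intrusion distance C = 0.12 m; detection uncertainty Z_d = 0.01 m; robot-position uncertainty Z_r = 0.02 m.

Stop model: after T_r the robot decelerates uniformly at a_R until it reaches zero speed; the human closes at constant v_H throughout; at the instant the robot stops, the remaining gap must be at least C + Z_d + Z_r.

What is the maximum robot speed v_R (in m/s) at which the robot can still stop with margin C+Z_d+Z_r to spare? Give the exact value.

collect terms ⇒ (1/4)·v_R² + (7/20)·v_R + (-2/25) = 0
  disc = (7/20)² − 4·(1/4)·(-2/25) = 81/400 ; √disc = 9/20
  v_R = (−(7/20) + 9/20) / (2·(1/4)) = 1/5 m/s
check:
stop time T_s = (1/5)/2 = 0.1000 s
robot in T_r: 0.2000·0.1500 = 0.0300 m
braking distance = 0.2000²/(2·2.0000) = 0.0100 m
human over T_r+T_s: 0.4000·(0.1500+0.1000) = 0.1000 m
residual clearance needed = 0.1200+0.0100+0.0200 = 0.1500 m
sum ≈ 0.0300+0.0100+0.1000+0.1500 ≈ 0.2900 m = S ✓

v_R_max = 1/5 m/s = 0.2000 m/s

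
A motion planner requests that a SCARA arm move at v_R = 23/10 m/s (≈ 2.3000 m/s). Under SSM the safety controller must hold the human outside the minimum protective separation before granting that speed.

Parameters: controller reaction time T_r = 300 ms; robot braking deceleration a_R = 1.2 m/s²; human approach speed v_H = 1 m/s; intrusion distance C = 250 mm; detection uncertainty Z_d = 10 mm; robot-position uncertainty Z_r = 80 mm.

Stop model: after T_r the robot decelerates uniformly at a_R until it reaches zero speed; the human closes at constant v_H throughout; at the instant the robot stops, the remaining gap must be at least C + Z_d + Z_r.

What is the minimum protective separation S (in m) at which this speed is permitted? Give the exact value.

braking lasts T_s = (23/10)/(6/5) = 1.9167 s
robot in T_r: 2.3000·0.3000 = 0.6900 m
robot under decel: 2.3000²/(2·1.2000) = 2.2042 m
human closes 1.0000·2.2167 = 2.2167 m
margins: 0.2500+0.0100+0.0800 = 0.3400 m
S_min ≈ 0.6900+2.2042+2.2167+0.3400  ⇒  S_min = 6541/1200 m

S_min = 6541/1200 m = 5.4508 m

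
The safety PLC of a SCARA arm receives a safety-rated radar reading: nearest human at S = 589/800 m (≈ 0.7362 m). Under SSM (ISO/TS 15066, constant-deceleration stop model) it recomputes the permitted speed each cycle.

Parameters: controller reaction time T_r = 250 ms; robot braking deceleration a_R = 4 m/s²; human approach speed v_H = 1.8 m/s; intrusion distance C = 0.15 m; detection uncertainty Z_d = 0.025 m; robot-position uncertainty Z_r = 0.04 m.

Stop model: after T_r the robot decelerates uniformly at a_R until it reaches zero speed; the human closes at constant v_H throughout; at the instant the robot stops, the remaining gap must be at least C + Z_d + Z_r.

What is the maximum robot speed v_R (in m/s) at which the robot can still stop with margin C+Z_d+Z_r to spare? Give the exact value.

collect terms ⇒ (1/8)·v_R² + (7/10)·v_R + (-57/800) = 0
  disc = (7/10)² − 4·(1/8)·(-57/800) = 841/1600 ; √disc = 29/40
  v_R = (−(7/10) + 29/40) / (2·(1/8)) = 1/10 m/s
check:
T_s = v_R/a_R = (1/10)/4 = 0.0250 s
robot covers v_R·T_r = 0.1000·0.2500 = 0.0250 m before braking
robot covers 0.1000·0.0250 − ½·4.0000·0.0250² = 0.0013 m while stopping
person approaches 1.8000·(0.2500+0.0250) = 0.4950 m
residual clearance needed = 0.1500+0.0250+0.0400 = 0.2150 m
sum ≈ 0.0250+0.0013+0.4950+0.2150 ≈ 0.7362 m = S ✓

v_R_max = 1/10 m/s = 0.1000 m/s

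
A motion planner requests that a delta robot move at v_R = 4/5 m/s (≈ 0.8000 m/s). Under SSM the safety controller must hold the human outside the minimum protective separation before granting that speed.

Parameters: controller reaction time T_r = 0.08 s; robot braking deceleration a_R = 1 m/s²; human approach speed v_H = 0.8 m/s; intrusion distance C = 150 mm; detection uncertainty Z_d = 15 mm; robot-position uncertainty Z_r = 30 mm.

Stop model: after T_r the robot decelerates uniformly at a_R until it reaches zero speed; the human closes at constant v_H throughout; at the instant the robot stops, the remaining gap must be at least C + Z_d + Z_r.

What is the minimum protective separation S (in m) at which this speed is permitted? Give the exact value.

stop time T_s = (4/5)/1 = 0.8000 s
robot in T_r: 0.8000·0.0800 = 0.0640 m
braking distance = 0.8000²/(2·1.0000) = 0.3200 m
human closes 0.8000·0.8800 = 0.7040 m
margins: 0.1500+0.0150+0.0300 = 0.1950 m
S_min ≈ 0.0640+0.3200+0.7040+0.1950  ⇒  S_min = 1283/1000 m

S_min = 1283/1000 m = 1.2830 m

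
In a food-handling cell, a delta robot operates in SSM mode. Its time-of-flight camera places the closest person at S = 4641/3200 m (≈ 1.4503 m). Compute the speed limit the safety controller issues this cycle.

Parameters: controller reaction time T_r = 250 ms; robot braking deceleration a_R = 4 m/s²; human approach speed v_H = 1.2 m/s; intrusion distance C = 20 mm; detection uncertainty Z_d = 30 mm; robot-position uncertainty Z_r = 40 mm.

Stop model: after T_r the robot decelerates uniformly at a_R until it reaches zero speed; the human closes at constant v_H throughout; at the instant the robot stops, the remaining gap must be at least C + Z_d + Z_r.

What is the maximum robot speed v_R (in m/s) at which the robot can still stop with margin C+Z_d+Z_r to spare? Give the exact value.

v_R_max = 29/20 m/s = 1.4500 m/s

collect terms ⇒ (1/8)·v_R² + (11/20)·v_R + (-3393/3200) = 0
  disc = (11/20)² − 4·(1/8)·(-3393/3200) = 5329/6400 ; √disc = 73/80
  v_R = (−(11/20) + 73/80) / (2·(1/8)) = 29/20 m/s
check:
braking lasts T_s = (29/20)/4 = 0.3625 s
robot covers v_R·T_r = 1.4500·0.2500 = 0.3625 m before braking
braking distance = 1.4500²/(2·4.0000) = 0.2628 m
person approaches 1.2000·(0.2500+0.3625) = 0.7350 m
margins: 0.0200+0.0300+0.0400 = 0.0900 m
sum ≈ 0.3625+0.2628+0.7350+0.0900 ≈ 1.4503 m = S ✓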